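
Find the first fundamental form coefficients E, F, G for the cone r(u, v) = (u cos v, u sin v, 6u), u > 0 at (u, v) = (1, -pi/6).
E = 37;  F = 0;  G = 1

Partials: r_u = (cos(v), sin(v), 6), r_v = (-u*sin(v), u*cos(v), 0). As functions of (u, v):
  E = r_u · r_u = 37,
  F = r_u · r_v = 0,
  G = r_v · r_v = u^2.
Evaluating at (u, v) = (1, -pi/6): E = 37, F = 0, G = 1.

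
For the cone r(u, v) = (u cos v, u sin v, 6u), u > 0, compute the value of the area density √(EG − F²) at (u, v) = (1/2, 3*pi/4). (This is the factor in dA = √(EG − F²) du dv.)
√(EG − F²)|_{(1/2, 3*pi/4)} = sqrt(37)/2

E = 37, F = 0, G = u^2, so EG − F² = 37*u^2. Taking the positive square root: √(EG − F²) = sqrt(37)*Abs(u). At (u, v) = (1/2, 3*pi/4): sqrt(37)/2.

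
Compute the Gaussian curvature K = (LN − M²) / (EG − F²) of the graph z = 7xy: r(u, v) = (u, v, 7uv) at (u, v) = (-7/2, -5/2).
K = -196/3294225

Coefficients of the first fundamental form: E = 49*v^2 + 1, F = 49*u*v, G = 49*u^2 + 1.
Coefficients of the second fundamental form: L = 0, M = 7/sqrt(49*u^2 + 49*v^2 + 1), N = 0.
Assemble K = (LN − M²)/(EG − F²) = -49/(2401*u^4 + 4802*u^2*v^2 + 98*u^2 + 2401*v^4 + 98*v^2 + 1). At (u, v) = (-7/2, -5/2): K = -196/3294225.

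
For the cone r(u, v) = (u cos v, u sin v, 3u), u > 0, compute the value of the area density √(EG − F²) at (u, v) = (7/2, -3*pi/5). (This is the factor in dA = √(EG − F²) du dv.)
√(EG − F²)|_{(7/2, -3*pi/5)} = 7*sqrt(10)/2

E = 10, F = 0, G = u^2, so EG − F² = 10*u^2. Taking the positive square root: √(EG − F²) = sqrt(10)*Abs(u). At (u, v) = (7/2, -3*pi/5): 7*sqrt(10)/2.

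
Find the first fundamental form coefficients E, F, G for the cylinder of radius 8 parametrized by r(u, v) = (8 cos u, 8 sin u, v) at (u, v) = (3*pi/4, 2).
E = 64;  F = 0;  G = 1

Partials: r_u = (-8*sin(u), 8*cos(u), 0), r_v = (0, 0, 1). As functions of (u, v):
  E = r_u · r_u = 64,
  F = r_u · r_v = 0,
  G = r_v · r_v = 1.
Evaluating at (u, v) = (3*pi/4, 2): E = 64, F = 0, G = 1.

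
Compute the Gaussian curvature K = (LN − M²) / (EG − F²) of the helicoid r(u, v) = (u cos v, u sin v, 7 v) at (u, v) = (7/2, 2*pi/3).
K = -16/1225

Coefficients of the first fundamental form: E = 1, F = 0, G = u^2 + 49.
Coefficients of the second fundamental form: L = 0, M = -7/sqrt(u^2 + 49), N = 0.
Assemble K = (LN − M²)/(EG − F²) = -49/(u^2 + 49)^2. At (u, v) = (7/2, 2*pi/3): K = -16/1225.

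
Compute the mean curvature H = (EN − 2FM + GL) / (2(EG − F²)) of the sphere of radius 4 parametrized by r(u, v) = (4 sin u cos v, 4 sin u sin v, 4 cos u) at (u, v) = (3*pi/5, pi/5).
H = -1/4

With E = 16, F = 0, G = 16*sin(u)^2, L = -4*sin(u)/Abs(sin(u)), M = 0, N = -4*sin(u)^3/Abs(sin(u)), assemble
  H = (EN − 2FM + GL) / (2(EG − F²)) = -sin(u)/(4*Abs(sin(u))).
At (u, v) = (3*pi/5, pi/5): H = -1/4.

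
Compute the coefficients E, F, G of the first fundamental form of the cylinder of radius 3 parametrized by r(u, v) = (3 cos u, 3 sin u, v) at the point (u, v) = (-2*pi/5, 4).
E = 9;  F = 0;  G = 1

Partials: r_u = (-3*sin(u), 3*cos(u), 0), r_v = (0, 0, 1). As functions of (u, v):
  E = r_u · r_u = 9,
  F = r_u · r_v = 0,
  G = r_v · r_v = 1.
Evaluating at (u, v) = (-2*pi/5, 4): E = 9, F = 0, G = 1.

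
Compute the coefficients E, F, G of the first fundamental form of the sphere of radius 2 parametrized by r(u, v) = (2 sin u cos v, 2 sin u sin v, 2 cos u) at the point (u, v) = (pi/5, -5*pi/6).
E = 4;  F = 0;  G = 5/2 - sqrt(5)/2

Partials: r_u = (2*cos(u)*cos(v), 2*sin(v)*cos(u), -2*sin(u)), r_v = (-2*sin(u)*sin(v), 2*sin(u)*cos(v), 0). As functions of (u, v):
  E = r_u · r_u = 4,
  F = r_u · r_v = 0,
  G = r_v · r_v = 4*sin(u)^2.
Evaluating at (u, v) = (pi/5, -5*pi/6): E = 4, F = 0, G = 5/2 - sqrt(5)/2.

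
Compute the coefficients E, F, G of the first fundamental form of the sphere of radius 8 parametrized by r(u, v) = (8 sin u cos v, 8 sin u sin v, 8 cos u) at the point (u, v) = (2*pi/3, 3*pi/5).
E = 64;  F = 0;  G = 48

Partials: r_u = (8*cos(u)*cos(v), 8*sin(v)*cos(u), -8*sin(u)), r_v = (-8*sin(u)*sin(v), 8*sin(u)*cos(v), 0). As functions of (u, v):
  E = r_u · r_u = 64,
  F = r_u · r_v = 0,
  G = r_v · r_v = 64*sin(u)^2.
Evaluating at (u, v) = (2*pi/3, 3*pi/5): E = 64, F = 0, G = 48.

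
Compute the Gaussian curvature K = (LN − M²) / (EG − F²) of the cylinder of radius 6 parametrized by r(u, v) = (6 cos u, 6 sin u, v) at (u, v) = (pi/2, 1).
K = 0

Coefficients of the first fundamental form: E = 36, F = 0, G = 1.
Coefficients of the second fundamental form: L = -6, M = 0, N = 0.
Assemble K = (LN − M²)/(EG − F²) = 0. At (u, v) = (pi/2, 1): K = 0.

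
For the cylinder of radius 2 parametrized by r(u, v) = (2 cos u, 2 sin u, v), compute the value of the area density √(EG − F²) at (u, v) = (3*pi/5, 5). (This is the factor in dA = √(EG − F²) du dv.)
√(EG − F²)|_{(3*pi/5, 5)} = 2

E = 4, F = 0, G = 1, so EG − F² = 4. Taking the positive square root: √(EG − F²) = 2. At (u, v) = (3*pi/5, 5): 2.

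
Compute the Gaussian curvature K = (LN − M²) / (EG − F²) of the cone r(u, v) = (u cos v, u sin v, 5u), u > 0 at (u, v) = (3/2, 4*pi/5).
K = 0

Coefficients of the first fundamental form: E = 26, F = 0, G = u^2.
Coefficients of the second fundamental form: L = 0, M = 0, N = 5*sqrt(26)*u^2/(26*Abs(u)).
Assemble K = (LN − M²)/(EG − F²) = 0. At (u, v) = (3/2, 4*pi/5): K = 0.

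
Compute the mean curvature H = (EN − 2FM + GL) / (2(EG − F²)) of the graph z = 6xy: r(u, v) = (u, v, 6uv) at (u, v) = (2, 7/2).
H = -378*sqrt(586)/85849

With E = 36*v^2 + 1, F = 36*u*v, G = 36*u^2 + 1, L = 0, M = 6/sqrt(36*u^2 + 36*v^2 + 1), N = 0, assemble
  H = (EN − 2FM + GL) / (2(EG − F²)) = -216*u*v/(36*u^2 + 36*v^2 + 1)^(3/2).
At (u, v) = (2, 7/2): H = -378*sqrt(586)/85849.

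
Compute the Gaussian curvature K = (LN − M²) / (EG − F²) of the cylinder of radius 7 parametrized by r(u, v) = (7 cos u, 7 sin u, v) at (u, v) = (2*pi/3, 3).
K = 0

Coefficients of the first fundamental form: E = 49, F = 0, G = 1.
Coefficients of the second fundamental form: L = -7, M = 0, N = 0.
Assemble K = (LN − M²)/(EG − F²) = 0. At (u, v) = (2*pi/3, 3): K = 0.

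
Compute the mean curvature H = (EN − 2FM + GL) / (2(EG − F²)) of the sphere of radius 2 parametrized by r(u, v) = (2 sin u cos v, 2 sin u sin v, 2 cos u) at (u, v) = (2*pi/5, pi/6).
H = -1/2

With E = 4, F = 0, G = 4*sin(u)^2, L = -2*sin(u)/Abs(sin(u)), M = 0, N = -2*sin(u)^3/Abs(sin(u)), assemble
  H = (EN − 2FM + GL) / (2(EG − F²)) = -sin(u)/(2*Abs(sin(u))).
At (u, v) = (2*pi/5, pi/6): H = -1/2.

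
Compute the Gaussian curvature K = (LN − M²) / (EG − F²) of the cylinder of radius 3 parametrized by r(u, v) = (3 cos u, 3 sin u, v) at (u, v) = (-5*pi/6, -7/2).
K = 0

Coefficients of the first fundamental form: E = 9, F = 0, G = 1.
Coefficients of the second fundamental form: L = -3, M = 0, N = 0.
Assemble K = (LN − M²)/(EG − F²) = 0. At (u, v) = (-5*pi/6, -7/2): K = 0.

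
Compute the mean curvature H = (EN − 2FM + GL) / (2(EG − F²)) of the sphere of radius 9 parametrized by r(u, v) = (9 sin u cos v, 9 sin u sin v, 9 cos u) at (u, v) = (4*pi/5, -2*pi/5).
H = -1/9

With E = 81, F = 0, G = 81*sin(u)^2, L = -9*sin(u)/Abs(sin(u)), M = 0, N = -9*sin(u)^3/Abs(sin(u)), assemble
  H = (EN − 2FM + GL) / (2(EG − F²)) = -sin(u)/(9*Abs(sin(u))).
At (u, v) = (4*pi/5, -2*pi/5): H = -1/9.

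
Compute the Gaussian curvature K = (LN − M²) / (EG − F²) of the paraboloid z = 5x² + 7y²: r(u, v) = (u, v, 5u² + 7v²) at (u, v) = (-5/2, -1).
K = 35/168921

Coefficients of the first fundamental form: E = 100*u^2 + 1, F = 140*u*v, G = 196*v^2 + 1.
Coefficients of the second fundamental form: L = 10/sqrt(100*u^2 + 196*v^2 + 1), M = 0, N = 14/sqrt(100*u^2 + 196*v^2 + 1).
Assemble K = (LN − M²)/(EG − F²) = 140/(10000*u^4 + 39200*u^2*v^2 + 200*u^2 + 38416*v^4 + 392*v^2 + 1). At (u, v) = (-5/2, -1): K = 35/168921.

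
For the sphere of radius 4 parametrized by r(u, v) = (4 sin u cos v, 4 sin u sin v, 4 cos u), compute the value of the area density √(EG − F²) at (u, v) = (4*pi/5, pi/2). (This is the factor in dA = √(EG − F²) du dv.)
√(EG − F²)|_{(4*pi/5, pi/2)} = 4*sqrt(10 - 2*sqrt(5))

E = 16, F = 0, G = 16*sin(u)^2, so EG − F² = 256*sin(u)^2. Taking the positive square root: √(EG − F²) = 16*Abs(sin(u)). At (u, v) = (4*pi/5, pi/2): 4*sqrt(10 - 2*sqrt(5)).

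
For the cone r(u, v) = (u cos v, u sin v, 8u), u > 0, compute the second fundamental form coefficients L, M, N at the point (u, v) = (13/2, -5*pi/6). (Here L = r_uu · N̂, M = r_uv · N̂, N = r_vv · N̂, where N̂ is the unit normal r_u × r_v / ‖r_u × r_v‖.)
L = 0;  M = 0;  N = 4*sqrt(65)/5

Compute the unit normal N̂(u, v) = (-8*sqrt(65)*u*cos(v)/(65*Abs(u)), -8*sqrt(65)*u*sin(v)/(65*Abs(u)), sqrt(65)*u/(65*Abs(u))), and the second partials r_uu, r_uv, r_vv. Take dot products:
  L(u, v) = r_uu · N̂ = 0,
  M(u, v) = r_uv · N̂ = 0,
  N(u, v) = r_vv · N̂ = 8*sqrt(65)*u^2/(65*Abs(u)).
Evaluating at (u, v) = (13/2, -5*pi/6):
  L = 0, M = 0, N = 4*sqrt(65)/5.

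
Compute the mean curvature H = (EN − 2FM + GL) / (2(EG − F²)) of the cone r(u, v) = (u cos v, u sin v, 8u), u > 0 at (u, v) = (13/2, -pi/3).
H = 8*sqrt(65)/845

With E = 65, F = 0, G = u^2, L = 0, M = 0, N = 8*sqrt(65)*u^2/(65*Abs(u)), assemble
  H = (EN − 2FM + GL) / (2(EG − F²)) = 4*sqrt(65)/(65*Abs(u)).
At (u, v) = (13/2, -pi/3): H = 8*sqrt(65)/845.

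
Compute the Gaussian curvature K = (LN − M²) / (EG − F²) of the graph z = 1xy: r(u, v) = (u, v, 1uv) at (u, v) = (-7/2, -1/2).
K = -4/729

Coefficients of the first fundamental form: E = v^2 + 1, F = u*v, G = u^2 + 1.
Coefficients of the second fundamental form: L = 0, M = 1/sqrt(u^2 + v^2 + 1), N = 0.
Assemble K = (LN − M²)/(EG − F²) = 1/((u^2*v^2 - (u^2 + 1)*(v^2 + 1))*(u^2 + v^2 + 1)). At (u, v) = (-7/2, -1/2): K = -4/729.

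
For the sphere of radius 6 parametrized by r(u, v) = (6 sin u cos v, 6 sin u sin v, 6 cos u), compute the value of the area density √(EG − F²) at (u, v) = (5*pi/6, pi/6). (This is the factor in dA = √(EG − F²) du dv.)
√(EG − F²)|_{(5*pi/6, pi/6)} = 18

E = 36, F = 0, G = 36*sin(u)^2, so EG − F² = 1296*sin(u)^2. Taking the positive square root: √(EG − F²) = 36*Abs(sin(u)). At (u, v) = (5*pi/6, pi/6): 18.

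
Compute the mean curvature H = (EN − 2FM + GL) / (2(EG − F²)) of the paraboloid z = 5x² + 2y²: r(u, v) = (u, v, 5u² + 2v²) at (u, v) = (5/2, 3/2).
H = 1437*sqrt(662)/438244

With E = 100*u^2 + 1, F = 40*u*v, G = 16*v^2 + 1, L = 10/sqrt(100*u^2 + 16*v^2 + 1), M = 0, N = 4/sqrt(100*u^2 + 16*v^2 + 1), assemble
  H = (EN − 2FM + GL) / (2(EG − F²)) = (200*u^2 + 80*v^2 + 7)/(100*u^2 + 16*v^2 + 1)^(3/2).
At (u, v) = (5/2, 3/2): H = 1437*sqrt(662)/438244.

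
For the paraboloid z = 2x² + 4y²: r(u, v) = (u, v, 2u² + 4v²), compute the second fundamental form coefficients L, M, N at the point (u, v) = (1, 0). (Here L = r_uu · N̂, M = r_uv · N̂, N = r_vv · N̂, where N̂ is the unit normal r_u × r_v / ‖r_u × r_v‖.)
L = 4*sqrt(17)/17;  M = 0;  N = 8*sqrt(17)/17

Compute the unit normal N̂(u, v) = (-4*u/sqrt(16*u^2 + 64*v^2 + 1), -8*v/sqrt(16*u^2 + 64*v^2 + 1), 1/sqrt(16*u^2 + 64*v^2 + 1)), and the second partials r_uu, r_uv, r_vv. Take dot products:
  L(u, v) = r_uu · N̂ = 4/sqrt(16*u^2 + 64*v^2 + 1),
  M(u, v) = r_uv · N̂ = 0,
  N(u, v) = r_vv · N̂ = 8/sqrt(16*u^2 + 64*v^2 + 1).
Evaluating at (u, v) = (1, 0):
  L = 4*sqrt(17)/17, M = 0, N = 8*sqrt(17)/17.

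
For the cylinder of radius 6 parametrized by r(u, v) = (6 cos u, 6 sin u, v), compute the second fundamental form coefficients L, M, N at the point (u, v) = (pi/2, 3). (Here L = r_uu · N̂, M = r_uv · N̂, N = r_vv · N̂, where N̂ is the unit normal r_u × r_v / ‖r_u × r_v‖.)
L = -6;  M = 0;  N = 0

Compute the unit normal N̂(u, v) = (cos(u), sin(u), 0), and the second partials r_uu, r_uv, r_vv. Take dot products:
  L(u, v) = r_uu · N̂ = -6,
  M(u, v) = r_uv · N̂ = 0,
  N(u, v) = r_vv · N̂ = 0.
Evaluating at (u, v) = (pi/2, 3):
  L = -6, M = 0, N = 0.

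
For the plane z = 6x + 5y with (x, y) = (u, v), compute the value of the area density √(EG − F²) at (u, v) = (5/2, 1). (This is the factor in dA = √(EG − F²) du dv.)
√(EG − F²)|_{(5/2, 1)} = sqrt(62)

E = 37, F = 30, G = 26, so EG − F² = 62. Taking the positive square root: √(EG − F²) = sqrt(62). At (u, v) = (5/2, 1): sqrt(62).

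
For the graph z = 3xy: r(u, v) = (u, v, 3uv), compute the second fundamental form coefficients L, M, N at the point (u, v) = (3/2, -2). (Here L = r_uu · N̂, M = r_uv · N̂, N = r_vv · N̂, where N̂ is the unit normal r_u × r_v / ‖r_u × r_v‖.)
L = 0;  M = 6*sqrt(229)/229;  N = 0

Compute the unit normal N̂(u, v) = (-3*v/sqrt(9*u^2 + 9*v^2 + 1), -3*u/sqrt(9*u^2 + 9*v^2 + 1), 1/sqrt(9*u^2 + 9*v^2 + 1)), and the second partials r_uu, r_uv, r_vv. Take dot products:
  L(u, v) = r_uu · N̂ = 0,
  M(u, v) = r_uv · N̂ = 3/sqrt(9*u^2 + 9*v^2 + 1),
  N(u, v) = r_vv · N̂ = 0.
Evaluating at (u, v) = (3/2, -2):
  L = 0, M = 6*sqrt(229)/229, N = 0.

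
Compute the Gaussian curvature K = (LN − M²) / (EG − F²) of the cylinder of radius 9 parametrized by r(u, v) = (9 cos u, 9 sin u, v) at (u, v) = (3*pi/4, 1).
K = 0

Coefficients of the first fundamental form: E = 81, F = 0, G = 1.
Coefficients of the second fundamental form: L = -9, M = 0, N = 0.
Assemble K = (LN − M²)/(EG − F²) = 0. At (u, v) = (3*pi/4, 1): K = 0.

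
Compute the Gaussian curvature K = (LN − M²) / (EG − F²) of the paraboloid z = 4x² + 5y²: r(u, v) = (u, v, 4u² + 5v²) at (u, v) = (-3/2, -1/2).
K = 4/1445

Coefficients of the first fundamental form: E = 64*u^2 + 1, F = 80*u*v, G = 100*v^2 + 1.
Coefficients of the second fundamental form: L = 8/sqrt(64*u^2 + 100*v^2 + 1), M = 0, N = 10/sqrt(64*u^2 + 100*v^2 + 1).
Assemble K = (LN − M²)/(EG − F²) = 80/(4096*u^4 + 12800*u^2*v^2 + 128*u^2 + 10000*v^4 + 200*v^2 + 1). At (u, v) = (-3/2, -1/2): K = 4/1445.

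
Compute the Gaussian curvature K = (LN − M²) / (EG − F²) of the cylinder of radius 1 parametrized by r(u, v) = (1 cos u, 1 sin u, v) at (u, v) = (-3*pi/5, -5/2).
K = 0

Coefficients of the first fundamental form: E = 1, F = 0, G = 1.
Coefficients of the second fundamental form: L = -1, M = 0, N = 0.
Assemble K = (LN − M²)/(EG − F²) = 0. At (u, v) = (-3*pi/5, -5/2): K = 0.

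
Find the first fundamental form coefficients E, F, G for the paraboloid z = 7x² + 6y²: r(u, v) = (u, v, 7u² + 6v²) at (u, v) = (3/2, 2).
E = 442;  F = 504;  G = 577

Partials: r_u = (1, 0, 14*u), r_v = (0, 1, 12*v). As functions of (u, v):
  E = r_u · r_u = 196*u^2 + 1,
  F = r_u · r_v = 168*u*v,
  G = r_v · r_v = 144*v^2 + 1.
Evaluating at (u, v) = (3/2, 2): E = 442, F = 504, G = 577.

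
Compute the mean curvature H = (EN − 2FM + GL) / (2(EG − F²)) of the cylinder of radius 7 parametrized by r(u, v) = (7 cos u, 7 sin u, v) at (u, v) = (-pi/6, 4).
H = -1/14

With E = 49, F = 0, G = 1, L = -7, M = 0, N = 0, assemble
  H = (EN − 2FM + GL) / (2(EG − F²)) = -1/14.
At (u, v) = (-pi/6, 4): H = -1/14.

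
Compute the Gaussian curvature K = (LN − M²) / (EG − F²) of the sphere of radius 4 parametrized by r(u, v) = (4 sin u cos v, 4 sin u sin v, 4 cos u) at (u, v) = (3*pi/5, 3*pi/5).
K = 1/16

Coefficients of the first fundamental form: E = 16, F = 0, G = 16*sin(u)^2.
Coefficients of the second fundamental form: L = -4*sin(u)/Abs(sin(u)), M = 0, N = -4*sin(u)^3/Abs(sin(u)).
Assemble K = (LN − M²)/(EG − F²) = 1/16. At (u, v) = (3*pi/5, 3*pi/5): K = 1/16.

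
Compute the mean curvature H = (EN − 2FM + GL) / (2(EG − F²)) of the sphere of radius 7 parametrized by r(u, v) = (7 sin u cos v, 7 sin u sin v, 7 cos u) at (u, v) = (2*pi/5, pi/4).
H = -1/7

With E = 49, F = 0, G = 49*sin(u)^2, L = -7*sin(u)/Abs(sin(u)), M = 0, N = -7*sin(u)^3/Abs(sin(u)), assemble
  H = (EN − 2FM + GL) / (2(EG − F²)) = -sin(u)/(7*Abs(sin(u))).
At (u, v) = (2*pi/5, pi/4): H = -1/7.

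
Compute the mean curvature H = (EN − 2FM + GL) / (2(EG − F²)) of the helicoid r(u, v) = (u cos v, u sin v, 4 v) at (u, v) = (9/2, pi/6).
H = 0

With E = 1, F = 0, G = u^2 + 16, L = 0, M = -4/sqrt(u^2 + 16), N = 0, assemble
  H = (EN − 2FM + GL) / (2(EG − F²)) = 0.
At (u, v) = (9/2, pi/6): H = 0.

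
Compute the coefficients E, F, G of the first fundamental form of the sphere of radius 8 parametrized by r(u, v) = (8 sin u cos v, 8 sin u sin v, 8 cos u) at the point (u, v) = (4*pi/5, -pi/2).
E = 64;  F = 0;  G = 40 - 8*sqrt(5)

Partials: r_u = (8*cos(u)*cos(v), 8*sin(v)*cos(u), -8*sin(u)), r_v = (-8*sin(u)*sin(v), 8*sin(u)*cos(v), 0). As functions of (u, v):
  E = r_u · r_u = 64,
  F = r_u · r_v = 0,
  G = r_v · r_v = 64*sin(u)^2.
Evaluating at (u, v) = (4*pi/5, -pi/2): E = 64, F = 0, G = 40 - 8*sqrt(5).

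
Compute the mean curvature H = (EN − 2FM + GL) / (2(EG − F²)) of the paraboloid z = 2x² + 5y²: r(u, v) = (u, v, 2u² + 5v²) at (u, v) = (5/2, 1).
H = 707*sqrt(201)/40401

With E = 16*u^2 + 1, F = 40*u*v, G = 100*v^2 + 1, L = 4/sqrt(16*u^2 + 100*v^2 + 1), M = 0, N = 10/sqrt(16*u^2 + 100*v^2 + 1), assemble
  H = (EN − 2FM + GL) / (2(EG − F²)) = (80*u^2 + 200*v^2 + 7)/(16*u^2 + 100*v^2 + 1)^(3/2).
At (u, v) = (5/2, 1): H = 707*sqrt(201)/40401.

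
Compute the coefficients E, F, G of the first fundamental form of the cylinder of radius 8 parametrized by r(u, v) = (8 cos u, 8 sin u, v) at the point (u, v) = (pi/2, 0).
E = 64;  F = 0;  G = 1

Partials: r_u = (-8*sin(u), 8*cos(u), 0), r_v = (0, 0, 1). As functions of (u, v):
  E = r_u · r_u = 64,
  F = r_u · r_v = 0,
  G = r_v · r_v = 1.
Evaluating at (u, v) = (pi/2, 0): E = 64, F = 0, G = 1.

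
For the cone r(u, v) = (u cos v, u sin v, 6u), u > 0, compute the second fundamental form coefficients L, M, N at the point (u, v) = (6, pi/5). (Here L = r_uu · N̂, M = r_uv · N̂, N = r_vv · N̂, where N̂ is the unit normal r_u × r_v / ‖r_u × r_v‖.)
L = 0;  M = 0;  N = 36*sqrt(37)/37

Compute the unit normal N̂(u, v) = (-6*sqrt(37)*u*cos(v)/(37*Abs(u)), -6*sqrt(37)*u*sin(v)/(37*Abs(u)), sqrt(37)*u/(37*Abs(u))), and the second partials r_uu, r_uv, r_vv. Take dot products:
  L(u, v) = r_uu · N̂ = 0,
  M(u, v) = r_uv · N̂ = 0,
  N(u, v) = r_vv · N̂ = 6*sqrt(37)*u^2/(37*Abs(u)).
Evaluating at (u, v) = (6, pi/5):
  L = 0, M = 0, N = 36*sqrt(37)/37.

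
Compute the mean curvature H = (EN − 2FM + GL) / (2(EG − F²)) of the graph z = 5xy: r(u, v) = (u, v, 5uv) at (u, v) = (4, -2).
H = 1000*sqrt(501)/251001

With E = 25*v^2 + 1, F = 25*u*v, G = 25*u^2 + 1, L = 0, M = 5/sqrt(25*u^2 + 25*v^2 + 1), N = 0, assemble
  H = (EN − 2FM + GL) / (2(EG − F²)) = -125*u*v/(25*u^2 + 25*v^2 + 1)^(3/2).
At (u, v) = (4, -2): H = 1000*sqrt(501)/251001.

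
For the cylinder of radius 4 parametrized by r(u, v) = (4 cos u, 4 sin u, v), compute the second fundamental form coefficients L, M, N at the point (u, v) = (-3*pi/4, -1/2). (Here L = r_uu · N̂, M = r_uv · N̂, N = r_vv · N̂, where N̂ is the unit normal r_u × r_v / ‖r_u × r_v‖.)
L = -4;  M = 0;  N = 0

Compute the unit normal N̂(u, v) = (cos(u), sin(u), 0), and the second partials r_uu, r_uv, r_vv. Take dot products:
  L(u, v) = r_uu · N̂ = -4,
  M(u, v) = r_uv · N̂ = 0,
  N(u, v) = r_vv · N̂ = 0.
Evaluating at (u, v) = (-3*pi/4, -1/2):
  L = -4, M = 0, N = 0.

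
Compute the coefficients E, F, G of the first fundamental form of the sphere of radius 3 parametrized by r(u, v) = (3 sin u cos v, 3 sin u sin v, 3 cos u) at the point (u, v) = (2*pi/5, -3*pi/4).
E = 9;  F = 0;  G = 9*sqrt(5)/8 + 45/8

Partials: r_u = (3*cos(u)*cos(v), 3*sin(v)*cos(u), -3*sin(u)), r_v = (-3*sin(u)*sin(v), 3*sin(u)*cos(v), 0). As functions of (u, v):
  E = r_u · r_u = 9,
  F = r_u · r_v = 0,
  G = r_v · r_v = 9*sin(u)^2.
Evaluating at (u, v) = (2*pi/5, -3*pi/4): E = 9, F = 0, G = 9*sqrt(5)/8 + 45/8.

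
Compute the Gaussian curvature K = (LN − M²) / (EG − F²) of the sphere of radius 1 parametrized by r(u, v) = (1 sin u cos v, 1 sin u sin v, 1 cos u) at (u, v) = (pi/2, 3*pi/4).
K = 1

Coefficients of the first fundamental form: E = 1, F = 0, G = sin(u)^2.
Coefficients of the second fundamental form: L = -sin(u)/Abs(sin(u)), M = 0, N = -sin(u)^3/Abs(sin(u)).
Assemble K = (LN − M²)/(EG − F²) = 1. At (u, v) = (pi/2, 3*pi/4): K = 1.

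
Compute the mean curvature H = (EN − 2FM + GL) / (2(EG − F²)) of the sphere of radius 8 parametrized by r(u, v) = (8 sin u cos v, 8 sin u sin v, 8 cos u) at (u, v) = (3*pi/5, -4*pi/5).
H = -1/8

With E = 64, F = 0, G = 64*sin(u)^2, L = -8*sin(u)/Abs(sin(u)), M = 0, N = -8*sin(u)^3/Abs(sin(u)), assemble
  H = (EN − 2FM + GL) / (2(EG − F²)) = -sin(u)/(8*Abs(sin(u))).
At (u, v) = (3*pi/5, -4*pi/5): H = -1/8.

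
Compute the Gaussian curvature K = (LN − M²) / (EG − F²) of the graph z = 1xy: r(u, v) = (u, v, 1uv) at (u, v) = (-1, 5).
K = -1/729

Coefficients of the first fundamental form: E = v^2 + 1, F = u*v, G = u^2 + 1.
Coefficients of the second fundamental form: L = 0, M = 1/sqrt(u^2 + v^2 + 1), N = 0.
Assemble K = (LN − M²)/(EG − F²) = 1/((u^2*v^2 - (u^2 + 1)*(v^2 + 1))*(u^2 + v^2 + 1)). At (u, v) = (-1, 5): K = -1/729.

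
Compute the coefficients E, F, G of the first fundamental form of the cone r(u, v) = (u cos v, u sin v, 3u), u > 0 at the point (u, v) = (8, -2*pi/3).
E = 10;  F = 0;  G = 64

Partials: r_u = (cos(v), sin(v), 3), r_v = (-u*sin(v), u*cos(v), 0). As functions of (u, v):
  E = r_u · r_u = 10,
  F = r_u · r_v = 0,
  G = r_v · r_v = u^2.
Evaluating at (u, v) = (8, -2*pi/3): E = 10, F = 0, G = 64.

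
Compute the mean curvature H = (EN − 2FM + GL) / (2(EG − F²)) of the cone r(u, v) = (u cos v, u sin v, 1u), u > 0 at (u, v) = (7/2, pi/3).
H = sqrt(2)/14

With E = 2, F = 0, G = u^2, L = 0, M = 0, N = sqrt(2)*u^2/(2*Abs(u)), assemble
  H = (EN − 2FM + GL) / (2(EG − F²)) = sqrt(2)/(4*Abs(u)).
At (u, v) = (7/2, pi/3): H = sqrt(2)/14.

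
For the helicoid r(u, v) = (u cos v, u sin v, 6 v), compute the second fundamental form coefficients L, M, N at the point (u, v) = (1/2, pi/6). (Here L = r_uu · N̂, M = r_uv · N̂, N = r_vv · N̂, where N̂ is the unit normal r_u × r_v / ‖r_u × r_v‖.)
L = 0;  M = -12*sqrt(145)/145;  N = 0

Compute the unit normal N̂(u, v) = (6*sin(v)/sqrt(u^2 + 36), -6*cos(v)/sqrt(u^2 + 36), u/sqrt(u^2 + 36)), and the second partials r_uu, r_uv, r_vv. Take dot products:
  L(u, v) = r_uu · N̂ = 0,
  M(u, v) = r_uv · N̂ = -6/sqrt(u^2 + 36),
  N(u, v) = r_vv · N̂ = 0.
Evaluating at (u, v) = (1/2, pi/6):
  L = 0, M = -12*sqrt(145)/145, N = 0.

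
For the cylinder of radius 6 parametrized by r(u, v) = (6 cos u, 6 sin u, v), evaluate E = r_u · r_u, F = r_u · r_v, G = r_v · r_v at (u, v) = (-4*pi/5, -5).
E = 36;  F = 0;  G = 1

Partials: r_u = (-6*sin(u), 6*cos(u), 0), r_v = (0, 0, 1). As functions of (u, v):
  E = r_u · r_u = 36,
  F = r_u · r_v = 0,
  G = r_v · r_v = 1.
Evaluating at (u, v) = (-4*pi/5, -5): E = 36, F = 0, G = 1.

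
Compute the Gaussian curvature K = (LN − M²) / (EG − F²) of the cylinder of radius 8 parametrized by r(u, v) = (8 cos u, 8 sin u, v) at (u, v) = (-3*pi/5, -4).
K = 0

Coefficients of the first fundamental form: E = 64, F = 0, G = 1.
Coefficients of the second fundamental form: L = -8, M = 0, N = 0.
Assemble K = (LN − M²)/(EG − F²) = 0. At (u, v) = (-3*pi/5, -4): K = 0.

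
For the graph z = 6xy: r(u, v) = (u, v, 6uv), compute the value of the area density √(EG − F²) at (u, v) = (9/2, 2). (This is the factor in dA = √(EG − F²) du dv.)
√(EG − F²)|_{(9/2, 2)} = sqrt(874)

E = 36*v^2 + 1, F = 36*u*v, G = 36*u^2 + 1, so EG − F² = 36*u^2 + 36*v^2 + 1. Taking the positive square root: √(EG − F²) = sqrt(36*u^2 + 36*v^2 + 1). At (u, v) = (9/2, 2): sqrt(874).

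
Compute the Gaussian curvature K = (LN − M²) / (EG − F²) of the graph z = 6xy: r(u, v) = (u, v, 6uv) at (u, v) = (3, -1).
K = -36/130321

Coefficients of the first fundamental form: E = 36*v^2 + 1, F = 36*u*v, G = 36*u^2 + 1.
Coefficients of the second fundamental form: L = 0, M = 6/sqrt(36*u^2 + 36*v^2 + 1), N = 0.
Assemble K = (LN − M²)/(EG − F²) = -36/(1296*u^4 + 2592*u^2*v^2 + 72*u^2 + 1296*v^4 + 72*v^2 + 1). At (u, v) = (3, -1): K = -36/130321.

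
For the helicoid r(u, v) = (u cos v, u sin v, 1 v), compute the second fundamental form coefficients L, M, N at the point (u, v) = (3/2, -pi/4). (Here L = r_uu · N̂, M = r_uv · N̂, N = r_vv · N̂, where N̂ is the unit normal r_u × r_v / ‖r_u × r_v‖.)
L = 0;  M = -2*sqrt(13)/13;  N = 0

Compute the unit normal N̂(u, v) = (sin(v)/sqrt(u^2 + 1), -cos(v)/sqrt(u^2 + 1), u/sqrt(u^2 + 1)), and the second partials r_uu, r_uv, r_vv. Take dot products:
  L(u, v) = r_uu · N̂ = 0,
  M(u, v) = r_uv · N̂ = -1/sqrt(u^2 + 1),
  N(u, v) = r_vv · N̂ = 0.
Evaluating at (u, v) = (3/2, -pi/4):
  L = 0, M = -2*sqrt(13)/13, N = 0.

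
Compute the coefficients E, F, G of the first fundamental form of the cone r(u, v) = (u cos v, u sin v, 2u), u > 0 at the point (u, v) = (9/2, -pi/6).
E = 5;  F = 0;  G = 81/4

Partials: r_u = (cos(v), sin(v), 2), r_v = (-u*sin(v), u*cos(v), 0). As functions of (u, v):
  E = r_u · r_u = 5,
  F = r_u · r_v = 0,
  G = r_v · r_v = u^2.
Evaluating at (u, v) = (9/2, -pi/6): E = 5, F = 0, G = 81/4.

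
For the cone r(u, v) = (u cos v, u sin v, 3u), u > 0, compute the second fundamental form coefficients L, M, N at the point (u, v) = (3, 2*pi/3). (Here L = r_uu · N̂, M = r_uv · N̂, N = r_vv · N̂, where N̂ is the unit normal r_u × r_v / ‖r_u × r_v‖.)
L = 0;  M = 0;  N = 9*sqrt(10)/10

Compute the unit normal N̂(u, v) = (-3*sqrt(10)*u*cos(v)/(10*Abs(u)), -3*sqrt(10)*u*sin(v)/(10*Abs(u)), sqrt(10)*u/(10*Abs(u))), and the second partials r_uu, r_uv, r_vv. Take dot products:
  L(u, v) = r_uu · N̂ = 0,
  M(u, v) = r_uv · N̂ = 0,
  N(u, v) = r_vv · N̂ = 3*sqrt(10)*u^2/(10*Abs(u)).
Evaluating at (u, v) = (3, 2*pi/3):
  L = 0, M = 0, N = 9*sqrt(10)/10.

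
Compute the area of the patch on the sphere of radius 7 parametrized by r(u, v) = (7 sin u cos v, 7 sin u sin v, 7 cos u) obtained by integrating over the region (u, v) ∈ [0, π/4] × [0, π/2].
Area = 49*pi*(2 - sqrt(2))/4

Area = ∫∫ √(EG − F²) du dv with √(EG − F²) = 49*Abs(sin(u)). Integrating over [0, π/4] × [0, π/2] gives 49*pi*(2 - sqrt(2))/4.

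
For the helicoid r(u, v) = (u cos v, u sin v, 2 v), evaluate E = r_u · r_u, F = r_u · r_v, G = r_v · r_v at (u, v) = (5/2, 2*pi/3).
E = 1;  F = 0;  G = 41/4

Partials: r_u = (cos(v), sin(v), 0), r_v = (-u*sin(v), u*cos(v), 2). As functions of (u, v):
  E = r_u · r_u = 1,
  F = r_u · r_v = 0,
  G = r_v · r_v = u^2 + 4.
Evaluating at (u, v) = (5/2, 2*pi/3): E = 1, F = 0, G = 41/4.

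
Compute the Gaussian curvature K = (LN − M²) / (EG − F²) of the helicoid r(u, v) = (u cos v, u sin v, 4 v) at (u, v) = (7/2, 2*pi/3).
K = -256/12769

Coefficients of the first fundamental form: E = 1, F = 0, G = u^2 + 16.
Coefficients of the second fundamental form: L = 0, M = -4/sqrt(u^2 + 16), N = 0.
Assemble K = (LN − M²)/(EG − F²) = -16/(u^2 + 16)^2. At (u, v) = (7/2, 2*pi/3): K = -256/12769.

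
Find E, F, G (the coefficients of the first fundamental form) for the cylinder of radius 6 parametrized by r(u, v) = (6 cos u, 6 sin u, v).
E = 36;  F = 0;  G = 1

Compute partials: r_u = (-6*sin(u), 6*cos(u), 0), r_v = (0, 0, 1). Then
  E = r_u · r_u = 36,
  F = r_u · r_v = 0,
  G = r_v · r_v = 1.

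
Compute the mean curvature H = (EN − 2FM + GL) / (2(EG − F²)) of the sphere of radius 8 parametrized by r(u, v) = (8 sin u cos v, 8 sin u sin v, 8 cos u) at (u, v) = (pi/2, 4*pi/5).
H = -1/8

With E = 64, F = 0, G = 64*sin(u)^2, L = -8*sin(u)/Abs(sin(u)), M = 0, N = -8*sin(u)^3/Abs(sin(u)), assemble
  H = (EN − 2FM + GL) / (2(EG − F²)) = -sin(u)/(8*Abs(sin(u))).
At (u, v) = (pi/2, 4*pi/5): H = -1/8.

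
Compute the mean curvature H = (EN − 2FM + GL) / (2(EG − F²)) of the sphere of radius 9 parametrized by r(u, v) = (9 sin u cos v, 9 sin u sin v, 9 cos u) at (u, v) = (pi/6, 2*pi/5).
H = -1/9

With E = 81, F = 0, G = 81*sin(u)^2, L = -9*sin(u)/Abs(sin(u)), M = 0, N = -9*sin(u)^3/Abs(sin(u)), assemble
  H = (EN − 2FM + GL) / (2(EG − F²)) = -sin(u)/(9*Abs(sin(u))).
At (u, v) = (pi/6, 2*pi/5): H = -1/9.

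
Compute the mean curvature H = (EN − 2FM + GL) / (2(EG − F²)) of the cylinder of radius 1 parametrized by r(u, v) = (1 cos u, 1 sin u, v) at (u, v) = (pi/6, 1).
H = -1/2

With E = 1, F = 0, G = 1, L = -1, M = 0, N = 0, assemble
  H = (EN − 2FM + GL) / (2(EG − F²)) = -1/2.
At (u, v) = (pi/6, 1): H = -1/2.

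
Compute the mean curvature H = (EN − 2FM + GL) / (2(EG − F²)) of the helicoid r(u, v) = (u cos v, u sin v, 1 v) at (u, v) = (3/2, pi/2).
H = 0

With E = 1, F = 0, G = u^2 + 1, L = 0, M = -1/sqrt(u^2 + 1), N = 0, assemble
  H = (EN − 2FM + GL) / (2(EG − F²)) = 0.
At (u, v) = (3/2, pi/2): H = 0.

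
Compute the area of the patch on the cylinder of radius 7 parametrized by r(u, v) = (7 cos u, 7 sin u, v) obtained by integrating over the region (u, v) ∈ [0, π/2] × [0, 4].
Area = 14*pi

Area = ∫∫ √(EG − F²) du dv with √(EG − F²) = 7. Integrating over [0, π/2] × [0, 4] gives 14*pi.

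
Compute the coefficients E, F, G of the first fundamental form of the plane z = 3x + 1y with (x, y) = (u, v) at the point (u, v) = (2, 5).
E = 10;  F = 3;  G = 2

Partials: r_u = (1, 0, 3), r_v = (0, 1, 1). As functions of (u, v):
  E = r_u · r_u = 10,
  F = r_u · r_v = 3,
  G = r_v · r_v = 2.
Evaluating at (u, v) = (2, 5): E = 10, F = 3, G = 2.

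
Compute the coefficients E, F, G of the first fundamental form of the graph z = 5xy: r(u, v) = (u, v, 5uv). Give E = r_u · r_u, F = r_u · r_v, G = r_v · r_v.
E = 25*v^2 + 1;  F = 25*u*v;  G = 25*u^2 + 1

Compute partials: r_u = (1, 0, 5*v), r_v = (0, 1, 5*u). Then
  E = r_u · r_u = 25*v^2 + 1,
  F = r_u · r_v = 25*u*v,
  G = r_v · r_v = 25*u^2 + 1.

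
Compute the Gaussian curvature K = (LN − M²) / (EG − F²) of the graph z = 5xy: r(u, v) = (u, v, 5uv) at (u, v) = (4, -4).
K = -25/641601

Coefficients of the first fundamental form: E = 25*v^2 + 1, F = 25*u*v, G = 25*u^2 + 1.
Coefficients of the second fundamental form: L = 0, M = 5/sqrt(25*u^2 + 25*v^2 + 1), N = 0.
Assemble K = (LN − M²)/(EG − F²) = -25/(625*u^4 + 1250*u^2*v^2 + 50*u^2 + 625*v^4 + 50*v^2 + 1). At (u, v) = (4, -4): K = -25/641601.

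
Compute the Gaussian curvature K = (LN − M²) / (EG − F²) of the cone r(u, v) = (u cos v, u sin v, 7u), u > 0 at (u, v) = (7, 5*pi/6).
K = 0

Coefficients of the first fundamental form: E = 50, F = 0, G = u^2.
Coefficients of the second fundamental form: L = 0, M = 0, N = 7*sqrt(2)*u^2/(10*Abs(u)).
Assemble K = (LN − M²)/(EG − F²) = 0. At (u, v) = (7, 5*pi/6): K = 0.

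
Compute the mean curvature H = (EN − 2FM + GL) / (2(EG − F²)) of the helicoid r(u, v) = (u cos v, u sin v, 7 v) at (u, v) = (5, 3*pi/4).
H = 0

With E = 1, F = 0, G = u^2 + 49, L = 0, M = -7/sqrt(u^2 + 49), N = 0, assemble
  H = (EN − 2FM + GL) / (2(EG − F²)) = 0.
At (u, v) = (5, 3*pi/4): H = 0.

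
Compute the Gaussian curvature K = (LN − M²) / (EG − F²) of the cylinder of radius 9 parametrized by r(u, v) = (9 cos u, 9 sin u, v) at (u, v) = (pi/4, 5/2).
K = 0

Coefficients of the first fundamental form: E = 81, F = 0, G = 1.
Coefficients of the second fundamental form: L = -9, M = 0, N = 0.
Assemble K = (LN − M²)/(EG − F²) = 0. At (u, v) = (pi/4, 5/2): K = 0.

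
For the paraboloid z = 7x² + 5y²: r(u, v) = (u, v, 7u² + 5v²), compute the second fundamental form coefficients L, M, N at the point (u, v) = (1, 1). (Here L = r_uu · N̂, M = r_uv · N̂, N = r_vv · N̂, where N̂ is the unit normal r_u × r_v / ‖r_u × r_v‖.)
L = 14*sqrt(33)/99;  M = 0;  N = 10*sqrt(33)/99

Compute the unit normal N̂(u, v) = (-14*u/sqrt(196*u^2 + 100*v^2 + 1), -10*v/sqrt(196*u^2 + 100*v^2 + 1), 1/sqrt(196*u^2 + 100*v^2 + 1)), and the second partials r_uu, r_uv, r_vv. Take dot products:
  L(u, v) = r_uu · N̂ = 14/sqrt(196*u^2 + 100*v^2 + 1),
  M(u, v) = r_uv · N̂ = 0,
  N(u, v) = r_vv · N̂ = 10/sqrt(196*u^2 + 100*v^2 + 1).
Evaluating at (u, v) = (1, 1):
  L = 14*sqrt(33)/99, M = 0, N = 10*sqrt(33)/99.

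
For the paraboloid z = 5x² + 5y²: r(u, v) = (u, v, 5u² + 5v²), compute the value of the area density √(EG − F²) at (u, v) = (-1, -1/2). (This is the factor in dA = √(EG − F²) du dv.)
√(EG − F²)|_{(-1, -1/2)} = 3*sqrt(14)

E = 100*u^2 + 1, F = 100*u*v, G = 100*v^2 + 1, so EG − F² = 100*u^2 + 100*v^2 + 1. Taking the positive square root: √(EG − F²) = sqrt(100*u^2 + 100*v^2 + 1). At (u, v) = (-1, -1/2): 3*sqrt(14).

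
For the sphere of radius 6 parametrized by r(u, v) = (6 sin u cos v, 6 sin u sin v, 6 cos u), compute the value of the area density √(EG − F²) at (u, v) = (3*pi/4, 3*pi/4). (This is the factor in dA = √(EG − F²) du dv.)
√(EG − F²)|_{(3*pi/4, 3*pi/4)} = 18*sqrt(2)

E = 36, F = 0, G = 36*sin(u)^2, so EG − F² = 1296*sin(u)^2. Taking the positive square root: √(EG − F²) = 36*Abs(sin(u)). At (u, v) = (3*pi/4, 3*pi/4): 18*sqrt(2).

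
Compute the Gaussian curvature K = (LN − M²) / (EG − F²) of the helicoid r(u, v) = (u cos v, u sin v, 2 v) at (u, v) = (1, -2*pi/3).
K = -4/25

Coefficients of the first fundamental form: E = 1, F = 0, G = u^2 + 4.
Coefficients of the second fundamental form: L = 0, M = -2/sqrt(u^2 + 4), N = 0.
Assemble K = (LN − M²)/(EG − F²) = -4/(u^2 + 4)^2. At (u, v) = (1, -2*pi/3): K = -4/25.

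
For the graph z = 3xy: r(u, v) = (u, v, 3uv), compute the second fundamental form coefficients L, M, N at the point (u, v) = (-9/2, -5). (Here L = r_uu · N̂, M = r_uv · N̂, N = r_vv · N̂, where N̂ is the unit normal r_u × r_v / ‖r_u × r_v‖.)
L = 0;  M = 6*sqrt(1633)/1633;  N = 0

Compute the unit normal N̂(u, v) = (-3*v/sqrt(9*u^2 + 9*v^2 + 1), -3*u/sqrt(9*u^2 + 9*v^2 + 1), 1/sqrt(9*u^2 + 9*v^2 + 1)), and the second partials r_uu, r_uv, r_vv. Take dot products:
  L(u, v) = r_uu · N̂ = 0,
  M(u, v) = r_uv · N̂ = 3/sqrt(9*u^2 + 9*v^2 + 1),
  N(u, v) = r_vv · N̂ = 0.
Evaluating at (u, v) = (-9/2, -5):
  L = 0, M = 6*sqrt(1633)/1633, N = 0.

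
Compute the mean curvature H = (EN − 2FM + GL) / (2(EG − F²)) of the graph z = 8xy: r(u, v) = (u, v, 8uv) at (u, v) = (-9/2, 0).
H = 0

With E = 64*v^2 + 1, F = 64*u*v, G = 64*u^2 + 1, L = 0, M = 8/sqrt(64*u^2 + 64*v^2 + 1), N = 0, assemble
  H = (EN − 2FM + GL) / (2(EG − F²)) = -512*u*v/(64*u^2 + 64*v^2 + 1)^(3/2).
At (u, v) = (-9/2, 0): H = 0.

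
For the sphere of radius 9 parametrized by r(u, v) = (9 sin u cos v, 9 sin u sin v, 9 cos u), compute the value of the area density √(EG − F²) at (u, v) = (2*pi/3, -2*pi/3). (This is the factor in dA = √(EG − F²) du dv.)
√(EG − F²)|_{(2*pi/3, -2*pi/3)} = 81*sqrt(3)/2

E = 81, F = 0, G = 81*sin(u)^2, so EG − F² = 6561*sin(u)^2. Taking the positive square root: √(EG − F²) = 81*Abs(sin(u)). At (u, v) = (2*pi/3, -2*pi/3): 81*sqrt(3)/2.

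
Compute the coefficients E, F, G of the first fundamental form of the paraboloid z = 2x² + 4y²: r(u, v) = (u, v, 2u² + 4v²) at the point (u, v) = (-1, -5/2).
E = 17;  F = 80;  G = 401

Partials: r_u = (1, 0, 4*u), r_v = (0, 1, 8*v). As functions of (u, v):
  E = r_u · r_u = 16*u^2 + 1,
  F = r_u · r_v = 32*u*v,
  G = r_v · r_v = 64*v^2 + 1.
Evaluating at (u, v) = (-1, -5/2): E = 17, F = 80, G = 401.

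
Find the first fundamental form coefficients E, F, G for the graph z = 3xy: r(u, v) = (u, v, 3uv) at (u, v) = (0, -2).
E = 37;  F = 0;  G = 1

Partials: r_u = (1, 0, 3*v), r_v = (0, 1, 3*u). As functions of (u, v):
  E = r_u · r_u = 9*v^2 + 1,
  F = r_u · r_v = 9*u*v,
  G = r_v · r_v = 9*u^2 + 1.
Evaluating at (u, v) = (0, -2): E = 37, F = 0, G = 1.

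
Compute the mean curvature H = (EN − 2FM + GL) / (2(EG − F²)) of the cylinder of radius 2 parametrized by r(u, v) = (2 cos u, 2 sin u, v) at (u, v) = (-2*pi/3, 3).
H = -1/4

With E = 4, F = 0, G = 1, L = -2, M = 0, N = 0, assemble
  H = (EN − 2FM + GL) / (2(EG − F²)) = -1/4.
At (u, v) = (-2*pi/3, 3): H = -1/4.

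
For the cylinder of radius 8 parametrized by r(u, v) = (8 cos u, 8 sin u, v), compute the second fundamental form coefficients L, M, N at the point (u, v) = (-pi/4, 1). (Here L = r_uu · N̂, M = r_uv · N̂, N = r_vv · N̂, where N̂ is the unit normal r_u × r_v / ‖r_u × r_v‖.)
L = -8;  M = 0;  N = 0

Compute the unit normal N̂(u, v) = (cos(u), sin(u), 0), and the second partials r_uu, r_uv, r_vv. Take dot products:
  L(u, v) = r_uu · N̂ = -8,
  M(u, v) = r_uv · N̂ = 0,
  N(u, v) = r_vv · N̂ = 0.
Evaluating at (u, v) = (-pi/4, 1):
  L = -8, M = 0, N = 0.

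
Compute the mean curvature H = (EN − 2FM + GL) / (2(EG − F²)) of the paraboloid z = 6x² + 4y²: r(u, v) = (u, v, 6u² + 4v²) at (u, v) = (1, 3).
H = 4042*sqrt(721)/519841

With E = 144*u^2 + 1, F = 96*u*v, G = 64*v^2 + 1, L = 12/sqrt(144*u^2 + 64*v^2 + 1), M = 0, N = 8/sqrt(144*u^2 + 64*v^2 + 1), assemble
  H = (EN − 2FM + GL) / (2(EG − F²)) = 2*(288*u^2 + 192*v^2 + 5)/(144*u^2 + 64*v^2 + 1)^(3/2).
At (u, v) = (1, 3): H = 4042*sqrt(721)/519841.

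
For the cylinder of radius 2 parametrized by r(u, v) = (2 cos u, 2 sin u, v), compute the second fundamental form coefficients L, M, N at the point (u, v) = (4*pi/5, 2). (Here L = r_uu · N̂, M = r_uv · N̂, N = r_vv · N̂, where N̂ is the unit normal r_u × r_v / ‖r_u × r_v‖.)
L = -2;  M = 0;  N = 0

Compute the unit normal N̂(u, v) = (cos(u), sin(u), 0), and the second partials r_uu, r_uv, r_vv. Take dot products:
  L(u, v) = r_uu · N̂ = -2,
  M(u, v) = r_uv · N̂ = 0,
  N(u, v) = r_vv · N̂ = 0.
Evaluating at (u, v) = (4*pi/5, 2):
  L = -2, M = 0, N = 0.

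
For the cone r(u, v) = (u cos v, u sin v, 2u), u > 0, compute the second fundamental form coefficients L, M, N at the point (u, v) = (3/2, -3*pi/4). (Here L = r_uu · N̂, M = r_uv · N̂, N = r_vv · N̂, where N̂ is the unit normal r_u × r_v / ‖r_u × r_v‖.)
L = 0;  M = 0;  N = 3*sqrt(5)/5

Compute the unit normal N̂(u, v) = (-2*sqrt(5)*u*cos(v)/(5*Abs(u)), -2*sqrt(5)*u*sin(v)/(5*Abs(u)), sqrt(5)*u/(5*Abs(u))), and the second partials r_uu, r_uv, r_vv. Take dot products:
  L(u, v) = r_uu · N̂ = 0,
  M(u, v) = r_uv · N̂ = 0,
  N(u, v) = r_vv · N̂ = 2*sqrt(5)*u^2/(5*Abs(u)).
Evaluating at (u, v) = (3/2, -3*pi/4):
  L = 0, M = 0, N = 3*sqrt(5)/5.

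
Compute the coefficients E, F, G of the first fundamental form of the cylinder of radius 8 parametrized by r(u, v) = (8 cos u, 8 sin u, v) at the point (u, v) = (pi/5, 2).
E = 64;  F = 0;  G = 1

Partials: r_u = (-8*sin(u), 8*cos(u), 0), r_v = (0, 0, 1). As functions of (u, v):
  E = r_u · r_u = 64,
  F = r_u · r_v = 0,
  G = r_v · r_v = 1.
Evaluating at (u, v) = (pi/5, 2): E = 64, F = 0, G = 1.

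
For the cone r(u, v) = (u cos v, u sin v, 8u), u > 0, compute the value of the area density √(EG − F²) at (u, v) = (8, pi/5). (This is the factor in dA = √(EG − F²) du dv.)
√(EG − F²)|_{(8, pi/5)} = 8*sqrt(65)

E = 65, F = 0, G = u^2, so EG − F² = 65*u^2. Taking the positive square root: √(EG − F²) = sqrt(65)*Abs(u). At (u, v) = (8, pi/5): 8*sqrt(65).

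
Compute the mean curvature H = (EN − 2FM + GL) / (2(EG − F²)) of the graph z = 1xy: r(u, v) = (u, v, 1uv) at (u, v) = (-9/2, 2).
H = 72*sqrt(101)/10201

With E = v^2 + 1, F = u*v, G = u^2 + 1, L = 0, M = 1/sqrt(u^2 + v^2 + 1), N = 0, assemble
  H = (EN − 2FM + GL) / (2(EG − F²)) = -u*v/(u^2 + v^2 + 1)^(3/2).
At (u, v) = (-9/2, 2): H = 72*sqrt(101)/10201.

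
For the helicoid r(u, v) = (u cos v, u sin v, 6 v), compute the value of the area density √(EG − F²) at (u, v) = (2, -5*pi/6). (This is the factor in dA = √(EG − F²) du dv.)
√(EG − F²)|_{(2, -5*pi/6)} = 2*sqrt(10)

E = 1, F = 0, G = u^2 + 36, so EG − F² = u^2 + 36. Taking the positive square root: √(EG − F²) = sqrt(u^2 + 36). At (u, v) = (2, -5*pi/6): 2*sqrt(10).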